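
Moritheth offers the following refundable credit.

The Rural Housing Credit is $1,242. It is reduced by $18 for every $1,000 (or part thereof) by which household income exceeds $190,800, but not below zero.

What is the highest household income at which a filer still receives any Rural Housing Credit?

After 68 increments the reduction is 68 × $18 = $1,224, leaving $18; one more increment wipes it out. Increment 68 ends at excess 68 × $1,000 = $68,000, so the highest qualifying income is $190,800 + $68,000 = $258,800.

$258,800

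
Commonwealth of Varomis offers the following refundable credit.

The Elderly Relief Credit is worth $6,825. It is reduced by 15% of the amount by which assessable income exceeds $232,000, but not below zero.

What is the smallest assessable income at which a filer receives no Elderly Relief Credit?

The credit falls by 15% of each dollar above $232,000, so it reaches zero when the excess is $6,825 / 15% = $45,500: income = $232,000 + $45,500 = $277,500.

$277,500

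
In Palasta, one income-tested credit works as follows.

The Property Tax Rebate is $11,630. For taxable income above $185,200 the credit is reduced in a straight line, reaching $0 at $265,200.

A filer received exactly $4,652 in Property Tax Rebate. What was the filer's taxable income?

$4,652 is 4,652/11,630 of the full $11,630, so 6,978/11,630 of the $80,000 range has been used: income = $185,200 + $80,000 × 6,978/11,630 = $233,200.

$233,200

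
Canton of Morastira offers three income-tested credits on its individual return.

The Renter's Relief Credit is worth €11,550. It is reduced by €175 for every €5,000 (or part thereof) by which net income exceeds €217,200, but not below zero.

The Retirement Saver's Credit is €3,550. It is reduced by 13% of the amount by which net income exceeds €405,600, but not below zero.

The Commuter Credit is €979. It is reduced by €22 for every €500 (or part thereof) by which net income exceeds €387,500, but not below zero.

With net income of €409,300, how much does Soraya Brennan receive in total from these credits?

Renter's Relief Credit: income exceeds €217,200 by €192,100, which is 39 full-or-partial €5,000 increments; reduction = 39 × €175 = €6,825, leaving €4,725.
Retirement Saver's Credit: 13% of the €3,700 excess over €405,600 is €481; credit = €3,550 − €481 = €3,069.
Commuter Credit: income exceeds €387,500 by €21,800, which is 44 full-or-partial €500 increments; reduction = 44 × €22 = €968, leaving €11.
Total: €4,725 + €3,069 + €11 = €7,805.

€7,805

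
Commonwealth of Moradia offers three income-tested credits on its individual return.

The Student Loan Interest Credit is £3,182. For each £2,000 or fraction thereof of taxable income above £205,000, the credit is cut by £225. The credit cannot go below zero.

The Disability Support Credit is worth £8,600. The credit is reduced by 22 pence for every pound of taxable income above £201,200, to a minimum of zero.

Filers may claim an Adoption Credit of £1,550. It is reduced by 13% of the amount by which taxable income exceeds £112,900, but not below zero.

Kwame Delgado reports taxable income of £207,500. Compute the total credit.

£9,946

Student Loan Interest Credit: income exceeds £205,000 by £2,500, which is 2 full-or-partial £2,000 increments; reduction = 2 × £225 = £450, leaving £2,732.
Disability Support Credit: 22% of the £6,300 excess over £201,200 is £1,386; credit = £8,600 − £1,386 = £7,214.
Adoption Credit: 13% of the £94,600 excess over £112,900 is £12,298 ≥ base, so the credit is £0.
Total: £2,732 + £7,214 + £0 = £9,946.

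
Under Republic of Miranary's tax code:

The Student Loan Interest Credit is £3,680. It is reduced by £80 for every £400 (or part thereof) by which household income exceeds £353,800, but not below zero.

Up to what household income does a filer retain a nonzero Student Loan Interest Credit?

£371,800

After 45 increments the reduction is 45 × £80 = £3,600, leaving £80; one more increment wipes it out. Increment 45 ends at excess 45 × £400 = £18,000, so the highest qualifying income is £353,800 + £18,000 = £371,800.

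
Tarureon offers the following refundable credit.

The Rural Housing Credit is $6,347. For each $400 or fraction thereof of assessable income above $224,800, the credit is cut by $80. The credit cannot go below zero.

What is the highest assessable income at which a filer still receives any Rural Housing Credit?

After 79 increments the reduction is 79 × $80 = $6,320, leaving $27; one more increment wipes it out. Increment 79 ends at excess 79 × $400 = $31,600, so the highest qualifying income is $224,800 + $31,600 = $256,400.

$256,400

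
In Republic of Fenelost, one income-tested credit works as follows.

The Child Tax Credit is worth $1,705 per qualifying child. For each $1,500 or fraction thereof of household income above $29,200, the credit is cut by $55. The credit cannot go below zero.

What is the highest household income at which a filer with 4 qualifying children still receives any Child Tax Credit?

Full credit = 4 × $1,705 = $6,820.
After 123 increments the reduction is 123 × $55 = $6,765, leaving $55; one more increment wipes it out. Increment 123 ends at excess 123 × $1,500 = $184,500, so the highest qualifying income is $29,200 + $184,500 = $213,700.

$213,700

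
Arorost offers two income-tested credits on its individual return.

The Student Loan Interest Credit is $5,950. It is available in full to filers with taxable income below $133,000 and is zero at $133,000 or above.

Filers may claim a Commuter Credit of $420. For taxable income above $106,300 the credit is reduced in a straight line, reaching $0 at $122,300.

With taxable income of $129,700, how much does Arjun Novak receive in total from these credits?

Student Loan Interest Credit: $129,700 is below the $133,000 cutoff, so the full $5,950 applies.
Commuter Credit: $129,700 is at or above $122,300, so the credit is $0.
Total: $5,950 + $0 = $5,950.

$5,950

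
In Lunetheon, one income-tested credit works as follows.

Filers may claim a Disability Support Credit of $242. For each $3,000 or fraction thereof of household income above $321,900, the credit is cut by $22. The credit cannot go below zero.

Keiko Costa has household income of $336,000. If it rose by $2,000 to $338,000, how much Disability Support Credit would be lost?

$22

At $336,000 — income exceeds $321,900 by $14,100, which is 5 full-or-partial $3,000 increments; reduction = 5 × $22 = $110, leaving $132.
At $338,000 — income exceeds $321,900 by $16,100, which is 6 full-or-partial $3,000 increments; reduction = 6 × $22 = $132, leaving $110.
Lost: $132 − $110 = $22.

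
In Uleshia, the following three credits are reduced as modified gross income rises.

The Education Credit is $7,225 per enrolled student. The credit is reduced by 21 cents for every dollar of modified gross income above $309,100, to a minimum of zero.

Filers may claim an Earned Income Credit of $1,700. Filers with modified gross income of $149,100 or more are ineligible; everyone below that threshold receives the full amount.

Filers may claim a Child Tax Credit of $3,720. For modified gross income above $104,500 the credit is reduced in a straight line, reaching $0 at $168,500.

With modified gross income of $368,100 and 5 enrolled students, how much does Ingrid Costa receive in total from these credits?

Education Credit: base = 5 × $7,225 = $36,125. 21% of the $59,000 excess over $309,100 is $12,390; credit = $36,125 − $12,390 = $23,735.
Earned Income Credit: $368,100 meets or exceeds the $149,100 cutoff, so the credit is $0.
Child Tax Credit: $368,100 is at or above $168,500, so the credit is $0.
Total: $23,735 + $0 + $0 = $23,735.

$23,735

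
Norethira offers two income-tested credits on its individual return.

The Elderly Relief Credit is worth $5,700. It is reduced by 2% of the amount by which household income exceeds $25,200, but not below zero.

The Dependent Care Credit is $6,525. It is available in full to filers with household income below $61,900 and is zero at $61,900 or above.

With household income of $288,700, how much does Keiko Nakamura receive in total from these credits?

Elderly Relief Credit: 2% of the $263,500 excess over $25,200 is $5,270; credit = $5,700 − $5,270 = $430.
Dependent Care Credit: $288,700 meets or exceeds the $61,900 cutoff, so the credit is $0.
Total: $430 + $0 = $430.

$430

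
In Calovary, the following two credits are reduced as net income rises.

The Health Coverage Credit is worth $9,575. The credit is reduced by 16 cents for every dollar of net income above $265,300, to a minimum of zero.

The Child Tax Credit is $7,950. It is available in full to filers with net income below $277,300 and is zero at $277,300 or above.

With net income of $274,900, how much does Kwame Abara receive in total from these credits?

Health Coverage Credit: 16% of the $9,600 excess over $265,300 is $1,536; credit = $9,575 − $1,536 = $8,039.
Child Tax Credit: $274,900 is below the $277,300 cutoff, so the full $7,950 applies.
Total: $8,039 + $7,950 = $15,989.

$15,989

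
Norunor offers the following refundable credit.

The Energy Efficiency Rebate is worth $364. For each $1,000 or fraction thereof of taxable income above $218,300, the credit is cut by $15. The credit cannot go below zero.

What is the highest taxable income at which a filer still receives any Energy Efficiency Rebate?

After 24 increments the reduction is 24 × $15 = $360, leaving $4; one more increment wipes it out. Increment 24 ends at excess 24 × $1,000 = $24,000, so the highest qualifying income is $218,300 + $24,000 = $242,300.

$242,300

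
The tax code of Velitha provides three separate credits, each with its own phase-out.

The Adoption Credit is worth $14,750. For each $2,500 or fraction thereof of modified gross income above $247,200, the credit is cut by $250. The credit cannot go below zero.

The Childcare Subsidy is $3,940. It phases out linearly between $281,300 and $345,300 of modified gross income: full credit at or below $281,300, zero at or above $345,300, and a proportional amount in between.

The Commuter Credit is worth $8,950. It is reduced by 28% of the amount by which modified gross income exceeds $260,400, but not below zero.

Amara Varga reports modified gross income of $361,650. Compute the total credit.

Adoption Credit: income exceeds $247,200 by $114,450, which is 46 full-or-partial $2,500 increments; reduction = 46 × $250 = $11,500, leaving $3,250.
Childcare Subsidy: $361,650 is at or above $345,300, so the credit is $0.
Commuter Credit: 28% of the $101,250 excess over $260,400 is $28,350 ≥ base, so the credit is $0.
Total: $3,250 + $0 + $0 = $3,250.

$3,250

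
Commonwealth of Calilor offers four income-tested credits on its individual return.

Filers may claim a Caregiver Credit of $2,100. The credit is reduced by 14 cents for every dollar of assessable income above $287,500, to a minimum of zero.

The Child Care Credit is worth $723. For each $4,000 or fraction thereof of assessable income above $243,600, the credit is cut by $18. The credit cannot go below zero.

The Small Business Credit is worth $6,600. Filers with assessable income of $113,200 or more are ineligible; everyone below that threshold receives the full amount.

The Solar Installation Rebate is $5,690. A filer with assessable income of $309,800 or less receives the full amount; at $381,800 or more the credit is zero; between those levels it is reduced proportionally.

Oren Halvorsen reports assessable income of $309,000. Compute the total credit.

Caregiver Credit: 14% of the $21,500 excess over $287,500 is $3,010 ≥ base, so the credit is $0.
Child Care Credit: income exceeds $243,600 by $65,400, which is 17 full-or-partial $4,000 increments; reduction = 17 × $18 = $306, leaving $417.
Small Business Credit: $309,000 meets or exceeds the $113,200 cutoff, so the credit is $0.
Solar Installation Rebate: $309,000 is at or below the $309,800 threshold, so the full $5,690 applies.
Total: $0 + $417 + $0 + $5,690 = $6,107.

$6,107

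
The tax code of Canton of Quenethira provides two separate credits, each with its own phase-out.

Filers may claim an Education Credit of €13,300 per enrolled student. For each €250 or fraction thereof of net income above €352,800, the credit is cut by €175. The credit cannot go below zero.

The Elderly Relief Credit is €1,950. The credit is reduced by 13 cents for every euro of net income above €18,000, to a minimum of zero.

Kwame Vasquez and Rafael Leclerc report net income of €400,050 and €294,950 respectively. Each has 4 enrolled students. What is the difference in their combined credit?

Kwame (€400,050): Education Credit: base = 4 × €13,300 = €53,200. income exceeds €352,800 by €47,250, which is 189 full-or-partial €250 increments; reduction = 189 × €175 = €33,075, leaving €20,125. Elderly Relief Credit: 13% of the €382,050 excess over €18,000 is €49,666.50 ≥ base, so the credit is €0. total €20,125 + €0 = €20,125
Rafael (€294,950): Education Credit: base = 4 × €13,300 = €53,200. €294,950 is at or below the €352,800 threshold, so the full €53,200 applies. Elderly Relief Credit: 13% of the €276,950 excess over €18,000 is €36,003.50 ≥ base, so the credit is €0. total €53,200 + €0 = €53,200
Difference: |€20,125 − €53,200| = €33,075.

€33,075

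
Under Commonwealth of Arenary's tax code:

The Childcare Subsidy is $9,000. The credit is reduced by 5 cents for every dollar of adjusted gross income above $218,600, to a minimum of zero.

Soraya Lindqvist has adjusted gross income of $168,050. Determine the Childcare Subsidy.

$9,000

Childcare Subsidy: $168,050 is at or below the $218,600 threshold, so the full $9,000 applies.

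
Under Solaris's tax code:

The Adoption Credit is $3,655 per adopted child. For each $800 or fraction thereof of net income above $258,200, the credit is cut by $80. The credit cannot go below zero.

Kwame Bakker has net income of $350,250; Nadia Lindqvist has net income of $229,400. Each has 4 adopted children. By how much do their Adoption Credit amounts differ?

$9,280

Kwame ($350,250): Adoption Credit: base = 4 × $3,655 = $14,620. income exceeds $258,200 by $92,050, which is 116 full-or-partial $800 increments; reduction = 116 × $80 = $9,280, leaving $5,340.
Nadia ($229,400): Adoption Credit: base = 4 × $3,655 = $14,620. $229,400 is at or below the $258,200 threshold, so the full $14,620 applies.
Difference: |$5,340 − $14,620| = $9,280.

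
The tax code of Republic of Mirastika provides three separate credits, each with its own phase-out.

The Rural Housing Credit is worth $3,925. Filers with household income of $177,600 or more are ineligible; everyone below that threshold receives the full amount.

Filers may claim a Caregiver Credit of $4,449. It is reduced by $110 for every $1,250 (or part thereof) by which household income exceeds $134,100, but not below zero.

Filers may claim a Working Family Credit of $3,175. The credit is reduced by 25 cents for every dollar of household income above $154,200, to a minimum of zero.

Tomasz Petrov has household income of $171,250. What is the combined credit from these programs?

$5,074

Rural Housing Credit: $171,250 is below the $177,600 cutoff, so the full $3,925 applies.
Caregiver Credit: income exceeds $134,100 by $37,150, which is 30 full-or-partial $1,250 increments; reduction = 30 × $110 = $3,300, leaving $1,149.
Working Family Credit: 25% of the $17,050 excess over $154,200 is $4,262.50 ≥ base, so the credit is $0.
Total: $3,925 + $1,149 + $0 = $5,074.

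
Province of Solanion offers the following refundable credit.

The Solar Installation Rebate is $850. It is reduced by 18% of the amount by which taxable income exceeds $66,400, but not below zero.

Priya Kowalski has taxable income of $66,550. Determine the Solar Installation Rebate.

$823

Solar Installation Rebate: 18% of the $150 excess over $66,400 is $27; credit = $850 − $27 = $823.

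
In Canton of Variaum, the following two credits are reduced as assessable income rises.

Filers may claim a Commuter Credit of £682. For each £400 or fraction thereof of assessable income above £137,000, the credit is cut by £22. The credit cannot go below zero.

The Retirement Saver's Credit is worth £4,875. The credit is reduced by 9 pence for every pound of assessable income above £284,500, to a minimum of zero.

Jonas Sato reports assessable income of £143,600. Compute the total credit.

£5,183

Commuter Credit: income exceeds £137,000 by £6,600, which is 17 full-or-partial £400 increments; reduction = 17 × £22 = £374, leaving £308.
Retirement Saver's Credit: £143,600 is at or below the £284,500 threshold, so the full £4,875 applies.
Total: £308 + £4,875 = £5,183.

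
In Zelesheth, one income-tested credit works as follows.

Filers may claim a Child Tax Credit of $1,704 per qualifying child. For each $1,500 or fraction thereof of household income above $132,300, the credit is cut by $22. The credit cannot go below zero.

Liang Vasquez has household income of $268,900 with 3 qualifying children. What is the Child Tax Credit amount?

Child Tax Credit: base = 3 × $1,704 = $5,112. income exceeds $132,300 by $136,600, which is 92 full-or-partial $1,500 increments; reduction = 92 × $22 = $2,024, leaving $3,088.

$3,088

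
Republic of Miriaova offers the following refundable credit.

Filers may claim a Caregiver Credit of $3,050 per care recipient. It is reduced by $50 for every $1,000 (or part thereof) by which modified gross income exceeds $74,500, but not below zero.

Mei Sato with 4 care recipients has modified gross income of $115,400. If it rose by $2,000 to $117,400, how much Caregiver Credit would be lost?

At $115,400 — base = 4 × $3,050 = $12,200. income exceeds $74,500 by $40,900, which is 41 full-or-partial $1,000 increments; reduction = 41 × $50 = $2,050, leaving $10,150.
At $117,400 — base = 4 × $3,050 = $12,200. income exceeds $74,500 by $42,900, which is 43 full-or-partial $1,000 increments; reduction = 43 × $50 = $2,150, leaving $10,050.
Lost: $10,150 − $10,050 = $100.

$100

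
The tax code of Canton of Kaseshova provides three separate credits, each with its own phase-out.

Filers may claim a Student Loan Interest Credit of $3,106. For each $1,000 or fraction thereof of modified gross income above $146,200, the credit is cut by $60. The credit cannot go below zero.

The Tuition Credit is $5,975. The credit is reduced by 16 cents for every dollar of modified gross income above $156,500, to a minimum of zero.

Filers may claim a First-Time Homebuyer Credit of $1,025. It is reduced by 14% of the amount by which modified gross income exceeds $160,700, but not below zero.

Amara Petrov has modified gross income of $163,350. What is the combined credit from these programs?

Student Loan Interest Credit: income exceeds $146,200 by $17,150, which is 18 full-or-partial $1,000 increments; reduction = 18 × $60 = $1,080, leaving $2,026.
Tuition Credit: 16% of the $6,850 excess over $156,500 is $1,096; credit = $5,975 − $1,096 = $4,879.
First-Time Homebuyer Credit: 14% of the $2,650 excess over $160,700 is $371; credit = $1,025 − $371 = $654.
Total: $2,026 + $4,879 + $654 = $7,559.

$7,559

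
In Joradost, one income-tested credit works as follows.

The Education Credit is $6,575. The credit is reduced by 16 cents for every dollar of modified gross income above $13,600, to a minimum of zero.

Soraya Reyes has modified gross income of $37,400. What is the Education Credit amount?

$2,767

Education Credit: 16% of the $23,800 excess over $13,600 is $3,808; credit = $6,575 − $3,808 = $2,767.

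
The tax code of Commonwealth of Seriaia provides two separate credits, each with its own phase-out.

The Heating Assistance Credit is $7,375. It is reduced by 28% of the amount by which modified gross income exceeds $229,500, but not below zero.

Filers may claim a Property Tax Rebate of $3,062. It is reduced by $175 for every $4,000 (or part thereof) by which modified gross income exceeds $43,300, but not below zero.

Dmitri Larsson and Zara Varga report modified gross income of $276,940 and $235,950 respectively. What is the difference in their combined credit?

$5,569

Dmitri ($276,940): Heating Assistance Credit: 28% of the $47,440 excess over $229,500 is $13,283.20 ≥ base, so the credit is $0. Property Tax Rebate: income exceeds $43,300 by $233,640 → 59 increments × $175 = $10,325 ≥ base, so the credit is $0. total $0 + $0 = $0
Zara ($235,950): Heating Assistance Credit: 28% of the $6,450 excess over $229,500 is $1,806; credit = $7,375 − $1,806 = $5,569. Property Tax Rebate: income exceeds $43,300 by $192,650 → 49 increments × $175 = $8,575 ≥ base, so the credit is $0. total $5,569 + $0 = $5,569
Difference: |$0 − $5,569| = $5,569.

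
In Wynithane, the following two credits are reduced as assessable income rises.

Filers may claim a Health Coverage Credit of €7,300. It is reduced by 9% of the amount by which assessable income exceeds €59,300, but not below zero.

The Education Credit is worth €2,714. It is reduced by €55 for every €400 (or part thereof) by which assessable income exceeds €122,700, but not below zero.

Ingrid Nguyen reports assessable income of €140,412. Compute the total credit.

Health Coverage Credit: 9% of the €81,112 excess over €59,300 is €7,300.08 ≥ base, so the credit is €0.
Education Credit: income exceeds €122,700 by €17,712, which is 45 full-or-partial €400 increments; reduction = 45 × €55 = €2,475, leaving €239.
Total: €0 + €239 = €239.

€239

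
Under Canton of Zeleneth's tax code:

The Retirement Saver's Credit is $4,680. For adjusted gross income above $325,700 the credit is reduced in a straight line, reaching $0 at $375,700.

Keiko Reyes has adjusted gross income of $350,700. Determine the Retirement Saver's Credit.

Retirement Saver's Credit: $350,700 is $25,000 into a $50,000 phase-out range, leaving 25,000/50,000 of the credit: $4,680 × 25,000/50,000 = $2,340.

$2,340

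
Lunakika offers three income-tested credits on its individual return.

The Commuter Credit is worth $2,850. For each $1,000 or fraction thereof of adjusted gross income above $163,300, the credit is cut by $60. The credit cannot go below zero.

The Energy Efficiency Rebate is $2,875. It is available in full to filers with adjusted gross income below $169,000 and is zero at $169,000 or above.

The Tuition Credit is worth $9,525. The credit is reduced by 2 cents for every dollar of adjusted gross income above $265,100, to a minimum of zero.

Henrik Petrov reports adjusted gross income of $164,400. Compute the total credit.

Commuter Credit: income exceeds $163,300 by $1,100, which is 2 full-or-partial $1,000 increments; reduction = 2 × $60 = $120, leaving $2,730.
Energy Efficiency Rebate: $164,400 is below the $169,000 cutoff, so the full $2,875 applies.
Tuition Credit: $164,400 is at or below the $265,100 threshold, so the full $9,525 applies.
Total: $2,730 + $2,875 + $9,525 = $15,130.

$15,130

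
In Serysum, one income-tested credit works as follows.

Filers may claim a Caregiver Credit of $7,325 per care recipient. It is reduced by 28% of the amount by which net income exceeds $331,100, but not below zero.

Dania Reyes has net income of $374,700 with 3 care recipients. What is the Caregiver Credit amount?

$9,767

Caregiver Credit: base = 3 × $7,325 = $21,975. 28% of the $43,600 excess over $331,100 is $12,208; credit = $21,975 − $12,208 = $9,767.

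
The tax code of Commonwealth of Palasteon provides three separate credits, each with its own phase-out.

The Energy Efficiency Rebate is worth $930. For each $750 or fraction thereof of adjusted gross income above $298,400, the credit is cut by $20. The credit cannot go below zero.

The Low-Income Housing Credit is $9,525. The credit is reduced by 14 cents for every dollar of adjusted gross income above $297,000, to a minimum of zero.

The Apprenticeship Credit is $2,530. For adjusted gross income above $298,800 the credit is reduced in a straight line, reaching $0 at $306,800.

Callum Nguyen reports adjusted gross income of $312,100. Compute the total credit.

Energy Efficiency Rebate: income exceeds $298,400 by $13,700, which is 19 full-or-partial $750 increments; reduction = 19 × $20 = $380, leaving $550.
Low-Income Housing Credit: 14% of the $15,100 excess over $297,000 is $2,114; credit = $9,525 − $2,114 = $7,411.
Apprenticeship Credit: $312,100 is at or above $306,800, so the credit is $0.
Total: $550 + $7,411 + $0 = $7,961.

$7,961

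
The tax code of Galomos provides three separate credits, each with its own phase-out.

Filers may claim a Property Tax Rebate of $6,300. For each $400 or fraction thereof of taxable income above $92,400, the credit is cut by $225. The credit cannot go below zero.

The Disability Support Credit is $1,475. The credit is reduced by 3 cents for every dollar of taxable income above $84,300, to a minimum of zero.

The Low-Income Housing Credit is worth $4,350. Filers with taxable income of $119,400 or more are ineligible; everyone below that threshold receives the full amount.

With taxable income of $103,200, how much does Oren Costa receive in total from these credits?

Property Tax Rebate: income exceeds $92,400 by $10,800, which is 27 full-or-partial $400 increments; reduction = 27 × $225 = $6,075, leaving $225.
Disability Support Credit: 3% of the $18,900 excess over $84,300 is $567; credit = $1,475 − $567 = $908.
Low-Income Housing Credit: $103,200 is below the $119,400 cutoff, so the full $4,350 applies.
Total: $225 + $908 + $4,350 = $5,483.

$5,483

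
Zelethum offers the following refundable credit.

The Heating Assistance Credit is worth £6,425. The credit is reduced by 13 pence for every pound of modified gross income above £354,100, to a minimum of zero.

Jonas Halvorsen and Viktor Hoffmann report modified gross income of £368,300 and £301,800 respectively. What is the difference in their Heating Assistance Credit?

£1,846

Jonas (£368,300): Heating Assistance Credit: 13% of the £14,200 excess over £354,100 is £1,846; credit = £6,425 − £1,846 = £4,579.
Viktor (£301,800): Heating Assistance Credit: £301,800 is at or below the £354,100 threshold, so the full £6,425 applies.
Difference: |£4,579 − £6,425| = £1,846.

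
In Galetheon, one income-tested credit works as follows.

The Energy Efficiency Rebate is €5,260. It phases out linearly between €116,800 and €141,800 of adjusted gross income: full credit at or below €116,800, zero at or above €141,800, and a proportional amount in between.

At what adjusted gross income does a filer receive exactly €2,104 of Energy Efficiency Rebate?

€131,800

€2,104 is 2,104/5,260 of the full €5,260, so 3,156/5,260 of the €25,000 range has been used: income = €116,800 + €25,000 × 3,156/5,260 = €131,800.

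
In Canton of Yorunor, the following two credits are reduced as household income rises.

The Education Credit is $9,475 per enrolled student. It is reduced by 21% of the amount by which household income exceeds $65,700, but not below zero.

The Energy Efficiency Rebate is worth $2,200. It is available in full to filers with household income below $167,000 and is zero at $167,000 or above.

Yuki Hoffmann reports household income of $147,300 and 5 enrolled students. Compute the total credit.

$32,439

Education Credit: base = 5 × $9,475 = $47,375. 21% of the $81,600 excess over $65,700 is $17,136; credit = $47,375 − $17,136 = $30,239.
Energy Efficiency Rebate: $147,300 is below the $167,000 cutoff, so the full $2,200 applies.
Total: $30,239 + $2,200 = $32,439.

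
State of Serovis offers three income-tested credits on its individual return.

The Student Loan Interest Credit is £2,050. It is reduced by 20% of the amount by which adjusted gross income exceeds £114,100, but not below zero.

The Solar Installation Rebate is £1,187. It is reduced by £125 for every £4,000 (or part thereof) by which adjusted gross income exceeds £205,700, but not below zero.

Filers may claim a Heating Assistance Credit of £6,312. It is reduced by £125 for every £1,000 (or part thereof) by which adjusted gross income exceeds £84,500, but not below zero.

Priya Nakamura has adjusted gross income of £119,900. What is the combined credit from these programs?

£3,889

Student Loan Interest Credit: 20% of the £5,800 excess over £114,100 is £1,160; credit = £2,050 − £1,160 = £890.
Solar Installation Rebate: £119,900 is at or below the £205,700 threshold, so the full £1,187 applies.
Heating Assistance Credit: income exceeds £84,500 by £35,400, which is 36 full-or-partial £1,000 increments; reduction = 36 × £125 = £4,500, leaving £1,812.
Total: £890 + £1,187 + £1,812 = £3,889.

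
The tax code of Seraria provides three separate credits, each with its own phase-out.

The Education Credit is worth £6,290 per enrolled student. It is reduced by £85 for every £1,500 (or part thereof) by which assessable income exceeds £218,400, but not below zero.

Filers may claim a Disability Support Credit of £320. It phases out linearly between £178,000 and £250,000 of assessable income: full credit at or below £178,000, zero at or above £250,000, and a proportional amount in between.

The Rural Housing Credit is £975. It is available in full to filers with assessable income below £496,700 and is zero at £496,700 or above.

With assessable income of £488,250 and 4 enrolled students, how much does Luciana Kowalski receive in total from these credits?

£10,835

Education Credit: base = 4 × £6,290 = £25,160. income exceeds £218,400 by £269,850, which is 180 full-or-partial £1,500 increments; reduction = 180 × £85 = £15,300, leaving £9,860.
Disability Support Credit: £488,250 is at or above £250,000, so the credit is £0.
Rural Housing Credit: £488,250 is below the £496,700 cutoff, so the full £975 applies.
Total: £9,860 + £0 + £975 = £10,835.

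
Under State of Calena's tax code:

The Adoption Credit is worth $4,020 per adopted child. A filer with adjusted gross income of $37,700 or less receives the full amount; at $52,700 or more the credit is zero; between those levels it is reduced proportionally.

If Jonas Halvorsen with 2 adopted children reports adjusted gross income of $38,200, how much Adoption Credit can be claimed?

$7,772

Adoption Credit: base = 2 × $4,020 = $8,040. $38,200 is $500 into a $15,000 phase-out range, leaving 14,500/15,000 of the credit: $8,040 × 14,500/15,000 = $7,772.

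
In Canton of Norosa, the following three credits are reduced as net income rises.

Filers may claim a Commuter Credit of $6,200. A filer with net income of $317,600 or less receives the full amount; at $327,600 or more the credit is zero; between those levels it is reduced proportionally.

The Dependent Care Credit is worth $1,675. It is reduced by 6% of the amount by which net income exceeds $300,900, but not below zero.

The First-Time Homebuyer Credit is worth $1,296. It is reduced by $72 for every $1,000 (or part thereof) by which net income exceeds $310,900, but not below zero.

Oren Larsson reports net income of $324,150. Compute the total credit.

$2,707

Commuter Credit: $324,150 is $6,550 into a $10,000 phase-out range, leaving 3,450/10,000 of the credit: $6,200 × 3,450/10,000 = $2,139.
Dependent Care Credit: 6% of the $23,250 excess over $300,900 is $1,395; credit = $1,675 − $1,395 = $280.
First-Time Homebuyer Credit: income exceeds $310,900 by $13,250, which is 14 full-or-partial $1,000 increments; reduction = 14 × $72 = $1,008, leaving $288.
Total: $2,139 + $280 + $288 = $2,707.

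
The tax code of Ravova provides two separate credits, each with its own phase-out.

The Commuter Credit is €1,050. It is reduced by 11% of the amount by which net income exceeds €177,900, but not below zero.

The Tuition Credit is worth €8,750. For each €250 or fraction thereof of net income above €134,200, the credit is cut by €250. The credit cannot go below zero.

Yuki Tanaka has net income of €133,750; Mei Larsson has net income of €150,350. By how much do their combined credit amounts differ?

Yuki (€133,750): Commuter Credit: €133,750 is at or below the €177,900 threshold, so the full €1,050 applies. Tuition Credit: €133,750 is at or below the €134,200 threshold, so the full €8,750 applies. total €1,050 + €8,750 = €9,800
Mei (€150,350): Commuter Credit: €150,350 is at or below the €177,900 threshold, so the full €1,050 applies. Tuition Credit: income exceeds €134,200 by €16,150 → 65 increments × €250 = €16,250 ≥ base, so the credit is €0. total €1,050 + €0 = €1,050
Difference: |€9,800 − €1,050| = €8,750.

€8,750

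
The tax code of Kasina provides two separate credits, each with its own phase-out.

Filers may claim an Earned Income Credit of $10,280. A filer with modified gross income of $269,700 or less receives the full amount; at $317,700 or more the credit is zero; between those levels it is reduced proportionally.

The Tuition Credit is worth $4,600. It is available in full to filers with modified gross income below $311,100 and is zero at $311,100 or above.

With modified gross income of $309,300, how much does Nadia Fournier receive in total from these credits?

Earned Income Credit: $309,300 is $39,600 into a $48,000 phase-out range, leaving 8,400/48,000 of the credit: $10,280 × 8,400/48,000 = $1,799.
Tuition Credit: $309,300 is below the $311,100 cutoff, so the full $4,600 applies.
Total: $1,799 + $4,600 = $6,399.

$6,399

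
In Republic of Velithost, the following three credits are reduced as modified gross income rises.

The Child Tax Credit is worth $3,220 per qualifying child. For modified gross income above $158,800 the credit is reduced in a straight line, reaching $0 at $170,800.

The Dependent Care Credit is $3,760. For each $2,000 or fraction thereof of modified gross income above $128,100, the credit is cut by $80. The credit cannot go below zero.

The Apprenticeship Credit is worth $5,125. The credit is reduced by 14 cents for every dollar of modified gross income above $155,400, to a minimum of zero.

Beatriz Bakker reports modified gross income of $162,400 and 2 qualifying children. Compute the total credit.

Child Tax Credit: base = 2 × $3,220 = $6,440. $162,400 is $3,600 into a $12,000 phase-out range, leaving 8,400/12,000 of the credit: $6,440 × 8,400/12,000 = $4,508.
Dependent Care Credit: income exceeds $128,100 by $34,300, which is 18 full-or-partial $2,000 increments; reduction = 18 × $80 = $1,440, leaving $2,320.
Apprenticeship Credit: 14% of the $7,000 excess over $155,400 is $980; credit = $5,125 − $980 = $4,145.
Total: $4,508 + $2,320 + $4,145 = $10,973.

$10,973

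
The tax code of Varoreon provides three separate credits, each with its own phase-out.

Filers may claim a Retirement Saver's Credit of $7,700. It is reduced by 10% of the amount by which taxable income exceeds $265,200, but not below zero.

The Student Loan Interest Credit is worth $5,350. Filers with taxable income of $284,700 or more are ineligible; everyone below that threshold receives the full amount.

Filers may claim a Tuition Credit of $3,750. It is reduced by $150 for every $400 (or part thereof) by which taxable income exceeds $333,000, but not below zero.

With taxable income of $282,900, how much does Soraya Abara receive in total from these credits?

Retirement Saver's Credit: 10% of the $17,700 excess over $265,200 is $1,770; credit = $7,700 − $1,770 = $5,930.
Student Loan Interest Credit: $282,900 is below the $284,700 cutoff, so the full $5,350 applies.
Tuition Credit: $282,900 is at or below the $333,000 threshold, so the full $3,750 applies.
Total: $5,930 + $5,350 + $3,750 = $15,030.

$15,030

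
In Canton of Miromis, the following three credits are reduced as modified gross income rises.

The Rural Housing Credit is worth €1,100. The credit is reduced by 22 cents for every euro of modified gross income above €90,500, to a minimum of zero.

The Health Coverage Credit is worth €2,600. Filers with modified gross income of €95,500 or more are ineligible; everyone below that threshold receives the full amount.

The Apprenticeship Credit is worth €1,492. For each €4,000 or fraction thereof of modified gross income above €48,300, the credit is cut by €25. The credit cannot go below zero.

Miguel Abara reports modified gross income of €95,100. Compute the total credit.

Rural Housing Credit: 22% of the €4,600 excess over €90,500 is €1,012; credit = €1,100 − €1,012 = €88.
Health Coverage Credit: €95,100 is below the €95,500 cutoff, so the full €2,600 applies.
Apprenticeship Credit: income exceeds €48,300 by €46,800, which is 12 full-or-partial €4,000 increments; reduction = 12 × €25 = €300, leaving €1,192.
Total: €88 + €2,600 + €1,192 = €3,880.

€3,880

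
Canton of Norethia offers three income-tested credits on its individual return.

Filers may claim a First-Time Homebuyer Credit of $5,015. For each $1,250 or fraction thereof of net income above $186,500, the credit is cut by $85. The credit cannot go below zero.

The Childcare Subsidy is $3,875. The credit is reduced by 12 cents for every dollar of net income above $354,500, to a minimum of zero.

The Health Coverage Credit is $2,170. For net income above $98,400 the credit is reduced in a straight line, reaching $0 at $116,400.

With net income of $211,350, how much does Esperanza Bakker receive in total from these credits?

First-Time Homebuyer Credit: income exceeds $186,500 by $24,850, which is 20 full-or-partial $1,250 increments; reduction = 20 × $85 = $1,700, leaving $3,315.
Childcare Subsidy: $211,350 is at or below the $354,500 threshold, so the full $3,875 applies.
Health Coverage Credit: $211,350 is at or above $116,400, so the credit is $0.
Total: $3,315 + $3,875 + $0 = $7,190.

$7,190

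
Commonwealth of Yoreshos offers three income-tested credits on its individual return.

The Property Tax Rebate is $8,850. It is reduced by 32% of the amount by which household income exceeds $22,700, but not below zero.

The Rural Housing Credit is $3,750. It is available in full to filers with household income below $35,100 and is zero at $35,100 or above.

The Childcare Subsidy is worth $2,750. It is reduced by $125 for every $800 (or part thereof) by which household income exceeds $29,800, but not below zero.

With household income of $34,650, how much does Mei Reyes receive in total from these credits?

$10,651

Property Tax Rebate: 32% of the $11,950 excess over $22,700 is $3,824; credit = $8,850 − $3,824 = $5,026.
Rural Housing Credit: $34,650 is below the $35,100 cutoff, so the full $3,750 applies.
Childcare Subsidy: income exceeds $29,800 by $4,850, which is 7 full-or-partial $800 increments; reduction = 7 × $125 = $875, leaving $1,875.
Total: $5,026 + $3,750 + $1,875 = $10,651.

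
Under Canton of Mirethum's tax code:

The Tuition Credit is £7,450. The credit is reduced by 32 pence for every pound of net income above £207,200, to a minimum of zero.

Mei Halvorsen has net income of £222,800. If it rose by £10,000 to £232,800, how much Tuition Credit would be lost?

£2,458

At £222,800 — 32% of the £15,600 excess over £207,200 is £4,992; credit = £7,450 − £4,992 = £2,458.
At £232,800 — 32% of the £25,600 excess over £207,200 is £8,192 ≥ base, so the credit is £0.
Lost: £2,458 − £0 = £2,458.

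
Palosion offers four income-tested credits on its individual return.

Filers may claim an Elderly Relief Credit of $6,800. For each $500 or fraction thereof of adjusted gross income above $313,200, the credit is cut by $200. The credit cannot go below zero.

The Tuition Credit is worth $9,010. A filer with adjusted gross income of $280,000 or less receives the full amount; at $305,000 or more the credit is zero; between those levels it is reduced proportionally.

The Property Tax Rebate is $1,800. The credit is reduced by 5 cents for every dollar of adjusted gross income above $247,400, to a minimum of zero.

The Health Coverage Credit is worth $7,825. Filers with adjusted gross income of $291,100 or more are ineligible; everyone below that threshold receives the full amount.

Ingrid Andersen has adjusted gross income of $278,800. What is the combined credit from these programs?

$23,865

Elderly Relief Credit: $278,800 is at or below the $313,200 threshold, so the full $6,800 applies.
Tuition Credit: $278,800 is at or below the $280,000 threshold, so the full $9,010 applies.
Property Tax Rebate: 5% of the $31,400 excess over $247,400 is $1,570; credit = $1,800 − $1,570 = $230.
Health Coverage Credit: $278,800 is below the $291,100 cutoff, so the full $7,825 applies.
Total: $6,800 + $9,010 + $230 + $7,825 = $23,865.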